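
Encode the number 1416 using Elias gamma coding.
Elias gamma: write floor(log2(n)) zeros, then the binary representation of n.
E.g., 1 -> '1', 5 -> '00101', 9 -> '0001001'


num_bits = floor(log2(1416)) + 1 = 11
leading_zeros = num_bits - 1 = 10
binary(1416) = 10110001000

Elias gamma(1416) = '0000000000' + '10110001000' = 000000000010110001000 (21 bits)


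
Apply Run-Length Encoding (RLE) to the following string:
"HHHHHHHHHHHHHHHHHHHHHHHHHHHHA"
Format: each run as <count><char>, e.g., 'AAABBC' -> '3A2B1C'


Scanning runs left to right:
  i=0: run of 'H' x 28 -> '28H'
  i=28: run of 'A' x 1 -> '1A'

RLE = 28H1A


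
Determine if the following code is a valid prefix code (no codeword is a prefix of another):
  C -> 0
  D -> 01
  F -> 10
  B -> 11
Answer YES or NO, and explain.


Checking each pair (does one codeword prefix another?):
  C='0' vs D='01': prefix -- VIOLATION

NO -- this is NOT a valid prefix code. C (0) is a prefix of D (01).


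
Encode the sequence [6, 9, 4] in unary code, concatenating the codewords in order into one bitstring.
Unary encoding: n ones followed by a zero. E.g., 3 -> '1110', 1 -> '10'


Encode each number as n ones followed by a terminating 0:
  6 -> 1111110 (7 bits)
  9 -> 1111111110 (10 bits)
  4 -> 11110 (5 bits)
Total length = 7 + 10 + 5 = 22 bits.

Unary([6, 9, 4]) = 1111110111111111011110 (22 bits)


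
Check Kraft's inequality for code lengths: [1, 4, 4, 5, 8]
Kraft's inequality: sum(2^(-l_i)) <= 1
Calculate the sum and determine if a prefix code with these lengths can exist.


Sum = 2^(-1) + 2^(-4) + 2^(-4) + 2^(-5) + 2^(-8)
    = 0.5 + 0.0625 + 0.0625 + 0.03125 + 0.00390625
    = 169/256 = 0.66015625
Since 0.66015625 <= 1, Kraft's inequality IS satisfied.
A prefix code with these lengths CAN exist.

Kraft sum = 0.66015625. Satisfied.


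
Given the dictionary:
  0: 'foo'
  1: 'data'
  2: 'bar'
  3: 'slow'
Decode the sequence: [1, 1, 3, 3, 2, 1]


Look up each index in the dictionary:
  1 -> 'data'
  1 -> 'data'
  3 -> 'slow'
  3 -> 'slow'
  2 -> 'bar'
  1 -> 'data'

Decoded: "data data slow slow bar data"


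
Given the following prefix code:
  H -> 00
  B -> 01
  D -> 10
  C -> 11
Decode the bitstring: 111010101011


Decoding step by step:
Bits 11 -> C
Bits 10 -> D
Bits 10 -> D
Bits 10 -> D
Bits 10 -> D
Bits 11 -> C


Decoded message: CDDDDC


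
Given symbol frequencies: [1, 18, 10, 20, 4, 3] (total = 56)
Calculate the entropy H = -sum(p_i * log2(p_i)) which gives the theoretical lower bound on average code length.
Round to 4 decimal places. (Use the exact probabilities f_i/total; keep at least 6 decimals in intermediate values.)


Per-symbol terms -p_i * log2(p_i) with p_i = f_i/56:
  p = 1/56 = 0.017857: log2(p) = -5.807355, -p*log2(p) = 0.103703
  p = 18/56 = 0.321429: log2(p) = -1.637430, -p*log2(p) = 0.526317
  p = 10/56 = 0.178571: log2(p) = -2.485427, -p*log2(p) = 0.443826
  p = 20/56 = 0.357143: log2(p) = -1.485427, -p*log2(p) = 0.530510
  p = 4/56 = 0.071429: log2(p) = -3.807355, -p*log2(p) = 0.271954
  p = 3/56 = 0.053571: log2(p) = -4.222392, -p*log2(p) = 0.226200
H = 0.103703 + 0.526317 + 0.443826 + 0.530510 + 0.271954 + 0.226200 = 2.102510

H = 2.1025 bits/symbol


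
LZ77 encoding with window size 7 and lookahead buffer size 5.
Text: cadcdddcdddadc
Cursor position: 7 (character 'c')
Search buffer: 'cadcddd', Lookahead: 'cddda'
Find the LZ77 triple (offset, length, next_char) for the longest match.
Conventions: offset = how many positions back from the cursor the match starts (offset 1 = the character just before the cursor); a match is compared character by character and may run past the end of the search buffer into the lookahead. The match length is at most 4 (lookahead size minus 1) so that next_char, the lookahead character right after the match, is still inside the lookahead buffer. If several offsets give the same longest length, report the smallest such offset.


Try each offset into the search buffer:
  offset=1 (pos 6, char 'd'): match length 0
  offset=2 (pos 5, char 'd'): match length 0
  offset=3 (pos 4, char 'd'): match length 0
  offset=4 (pos 3, char 'c'): match length 4
  offset=5 (pos 2, char 'd'): match length 0
  offset=6 (pos 1, char 'a'): match length 0
  offset=7 (pos 0, char 'c'): match length 1
Longest match has length 4 at offset 4.
next_char = character at position 7 + 4 = 11 -> 'a'

Best match: offset=4, length=4 (matching 'cddd' starting at position 3)
LZ77 triple: (4, 4, 'a')


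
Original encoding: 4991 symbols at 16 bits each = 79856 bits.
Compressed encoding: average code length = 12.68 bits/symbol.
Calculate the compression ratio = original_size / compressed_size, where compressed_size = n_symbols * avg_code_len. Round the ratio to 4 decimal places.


original_size = n_symbols * orig_bits = 4991 * 16 = 79856 bits
compressed_size = n_symbols * avg_code_len = 4991 * 12.68 = 63285.88 bits
ratio = original_size / compressed_size = 79856 / 63285.88 = 1.2618

Compression ratio = 1.2618


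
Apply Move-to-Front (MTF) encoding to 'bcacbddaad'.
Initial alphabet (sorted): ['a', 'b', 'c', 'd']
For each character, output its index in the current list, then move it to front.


MTF encoding:
'b': index 1 in ['a', 'b', 'c', 'd'] -> ['b', 'a', 'c', 'd']
'c': index 2 in ['b', 'a', 'c', 'd'] -> ['c', 'b', 'a', 'd']
'a': index 2 in ['c', 'b', 'a', 'd'] -> ['a', 'c', 'b', 'd']
'c': index 1 in ['a', 'c', 'b', 'd'] -> ['c', 'a', 'b', 'd']
'b': index 2 in ['c', 'a', 'b', 'd'] -> ['b', 'c', 'a', 'd']
'd': index 3 in ['b', 'c', 'a', 'd'] -> ['d', 'b', 'c', 'a']
'd': index 0 in ['d', 'b', 'c', 'a'] -> ['d', 'b', 'c', 'a']
'a': index 3 in ['d', 'b', 'c', 'a'] -> ['a', 'd', 'b', 'c']
'a': index 0 in ['a', 'd', 'b', 'c'] -> ['a', 'd', 'b', 'c']
'd': index 1 in ['a', 'd', 'b', 'c'] -> ['d', 'a', 'b', 'c']


Output: [1, 2, 2, 1, 2, 3, 0, 3, 0, 1]


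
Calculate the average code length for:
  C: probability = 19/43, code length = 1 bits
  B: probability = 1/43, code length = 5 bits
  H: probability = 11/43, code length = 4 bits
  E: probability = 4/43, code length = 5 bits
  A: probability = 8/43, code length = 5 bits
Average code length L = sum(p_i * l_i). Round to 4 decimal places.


Weighted contributions p_i * l_i:
  C: (19/43) * 1 = 19/43
  B: (1/43) * 5 = 5/43
  H: (11/43) * 4 = 44/43
  E: (4/43) * 5 = 20/43
  A: (8/43) * 5 = 40/43
Sum = (19 + 5 + 44 + 20 + 40)/43 = 128/43

L = 128/43 = 2.9767 bits/symbol


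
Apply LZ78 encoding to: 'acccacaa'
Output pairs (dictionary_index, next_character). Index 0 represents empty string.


LZ78 encoding steps:
Dictionary: {0: ''}
Step 1: w='' (idx 0), next='a' -> output (0, 'a'), add 'a' as idx 1
Step 2: w='' (idx 0), next='c' -> output (0, 'c'), add 'c' as idx 2
Step 3: w='c' (idx 2), next='c' -> output (2, 'c'), add 'cc' as idx 3
Step 4: w='a' (idx 1), next='c' -> output (1, 'c'), add 'ac' as idx 4
Step 5: w='a' (idx 1), next='a' -> output (1, 'a'), add 'aa' as idx 5


Encoded: [(0, 'a'), (0, 'c'), (2, 'c'), (1, 'c'), (1, 'a')]


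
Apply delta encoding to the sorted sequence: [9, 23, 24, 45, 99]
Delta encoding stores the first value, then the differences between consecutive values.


First value: 9
Deltas:
  23 - 9 = 14
  24 - 23 = 1
  45 - 24 = 21
  99 - 45 = 54


Delta encoded: [9, 14, 1, 21, 54]


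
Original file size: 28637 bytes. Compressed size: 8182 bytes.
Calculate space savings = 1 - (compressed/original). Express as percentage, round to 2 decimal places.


ratio = compressed/original = 8182/28637 = 0.285714
savings = 1 - ratio = 1 - 0.285714 = 0.714286
as a percentage: 0.714286 * 100 = 71.43%

Space savings = 1 - 8182/28637 = 71.43%


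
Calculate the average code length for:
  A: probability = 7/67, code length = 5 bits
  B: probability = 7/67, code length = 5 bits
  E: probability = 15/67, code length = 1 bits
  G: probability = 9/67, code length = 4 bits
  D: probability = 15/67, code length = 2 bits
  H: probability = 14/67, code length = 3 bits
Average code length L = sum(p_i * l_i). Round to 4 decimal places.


Weighted contributions p_i * l_i:
  A: (7/67) * 5 = 35/67
  B: (7/67) * 5 = 35/67
  E: (15/67) * 1 = 15/67
  G: (9/67) * 4 = 36/67
  D: (15/67) * 2 = 30/67
  H: (14/67) * 3 = 42/67
Sum = (35 + 35 + 15 + 36 + 30 + 42)/67 = 193/67

L = 193/67 = 2.8806 bits/symbol


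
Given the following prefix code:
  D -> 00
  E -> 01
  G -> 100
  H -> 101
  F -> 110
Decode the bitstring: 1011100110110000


Decoding step by step:
Bits 101 -> H
Bits 110 -> F
Bits 01 -> E
Bits 101 -> H
Bits 100 -> G
Bits 00 -> D


Decoded message: HFEHGD


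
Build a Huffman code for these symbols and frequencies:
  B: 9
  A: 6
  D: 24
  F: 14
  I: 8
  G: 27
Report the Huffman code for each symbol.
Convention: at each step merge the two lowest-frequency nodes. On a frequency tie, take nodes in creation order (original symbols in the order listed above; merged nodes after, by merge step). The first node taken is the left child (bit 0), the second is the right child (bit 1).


Huffman tree construction:
Step 1: Merge A(6) + I(8) = 14
Step 2: Merge B(9) + F(14) = 23
Step 3: Merge (A+I)(14) + (B+F)(23) = 37
Step 4: Merge D(24) + G(27) = 51
Step 5: Merge ((A+I)+(B+F))(37) + (D+G)(51) = 88
Read each symbol's code off the tree from the root (left child = 0, right child = 1).

Codes:
  B: 010 (length 3)
  A: 000 (length 3)
  D: 10 (length 2)
  F: 011 (length 3)
  I: 001 (length 3)
  G: 11 (length 2)
Average code length: 213/88 = 2.4205 bits/symbol


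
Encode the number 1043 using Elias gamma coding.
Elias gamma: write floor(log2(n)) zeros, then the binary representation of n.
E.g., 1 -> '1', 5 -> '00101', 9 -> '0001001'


num_bits = floor(log2(1043)) + 1 = 11
leading_zeros = num_bits - 1 = 10
binary(1043) = 10000010011

Elias gamma(1043) = '0000000000' + '10000010011' = 000000000010000010011 (21 bits)


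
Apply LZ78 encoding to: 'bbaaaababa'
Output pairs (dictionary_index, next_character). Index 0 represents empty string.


LZ78 encoding steps:
Dictionary: {0: ''}
Step 1: w='' (idx 0), next='b' -> output (0, 'b'), add 'b' as idx 1
Step 2: w='b' (idx 1), next='a' -> output (1, 'a'), add 'ba' as idx 2
Step 3: w='' (idx 0), next='a' -> output (0, 'a'), add 'a' as idx 3
Step 4: w='a' (idx 3), next='a' -> output (3, 'a'), add 'aa' as idx 4
Step 5: w='ba' (idx 2), next='b' -> output (2, 'b'), add 'bab' as idx 5
Step 6: w='a' (idx 3), end of input -> output (3, '')


Encoded: [(0, 'b'), (1, 'a'), (0, 'a'), (3, 'a'), (2, 'b'), (3, '')]


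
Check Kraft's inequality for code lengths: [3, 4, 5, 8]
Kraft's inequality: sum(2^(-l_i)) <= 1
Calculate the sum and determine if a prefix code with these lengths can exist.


Sum = 2^(-3) + 2^(-4) + 2^(-5) + 2^(-8)
    = 0.125 + 0.0625 + 0.03125 + 0.00390625
    = 57/256 = 0.22265625
Since 0.22265625 <= 1, Kraft's inequality IS satisfied.
A prefix code with these lengths CAN exist.

Kraft sum = 0.22265625. Satisfied.


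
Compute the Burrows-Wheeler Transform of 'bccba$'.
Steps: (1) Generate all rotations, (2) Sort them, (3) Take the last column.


Rotations (sorted):
  0: $bccba -> last char: a
  1: a$bccb -> last char: b
  2: ba$bcc -> last char: c
  3: bccba$ -> last char: $
  4: cba$bc -> last char: c
  5: ccba$b -> last char: b


BWT = abc$cb


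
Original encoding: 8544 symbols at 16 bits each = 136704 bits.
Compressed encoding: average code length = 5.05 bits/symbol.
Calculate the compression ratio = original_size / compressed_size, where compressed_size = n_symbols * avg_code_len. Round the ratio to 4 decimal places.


original_size = n_symbols * orig_bits = 8544 * 16 = 136704 bits
compressed_size = n_symbols * avg_code_len = 8544 * 5.05 = 43147.2 bits
ratio = original_size / compressed_size = 136704 / 43147.2 = 3.1683

Compression ratio = 3.1683


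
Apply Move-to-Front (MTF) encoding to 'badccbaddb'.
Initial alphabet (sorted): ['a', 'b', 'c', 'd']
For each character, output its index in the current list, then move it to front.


MTF encoding:
'b': index 1 in ['a', 'b', 'c', 'd'] -> ['b', 'a', 'c', 'd']
'a': index 1 in ['b', 'a', 'c', 'd'] -> ['a', 'b', 'c', 'd']
'd': index 3 in ['a', 'b', 'c', 'd'] -> ['d', 'a', 'b', 'c']
'c': index 3 in ['d', 'a', 'b', 'c'] -> ['c', 'd', 'a', 'b']
'c': index 0 in ['c', 'd', 'a', 'b'] -> ['c', 'd', 'a', 'b']
'b': index 3 in ['c', 'd', 'a', 'b'] -> ['b', 'c', 'd', 'a']
'a': index 3 in ['b', 'c', 'd', 'a'] -> ['a', 'b', 'c', 'd']
'd': index 3 in ['a', 'b', 'c', 'd'] -> ['d', 'a', 'b', 'c']
'd': index 0 in ['d', 'a', 'b', 'c'] -> ['d', 'a', 'b', 'c']
'b': index 2 in ['d', 'a', 'b', 'c'] -> ['b', 'd', 'a', 'c']


Output: [1, 1, 3, 3, 0, 3, 3, 3, 0, 2]


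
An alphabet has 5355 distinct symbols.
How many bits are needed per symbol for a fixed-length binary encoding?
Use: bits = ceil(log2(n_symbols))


log2(5355) = 12.3867
Bracket: 2^12 = 4096 < 5355 <= 2^13 = 8192
So ceil(log2(5355)) = 13

bits = ceil(log2(5355)) = ceil(12.3867) = 13 bits


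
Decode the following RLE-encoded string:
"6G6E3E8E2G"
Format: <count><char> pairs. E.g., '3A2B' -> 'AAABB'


Expanding each <count><char> pair:
  6G -> 'GGGGGG'
  6E -> 'EEEEEE'
  3E -> 'EEE'
  8E -> 'EEEEEEEE'
  2G -> 'GG'

Decoded = GGGGGGEEEEEEEEEEEEEEEEEGG


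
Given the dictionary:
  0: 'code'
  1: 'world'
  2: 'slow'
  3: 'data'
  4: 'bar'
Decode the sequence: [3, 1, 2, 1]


Look up each index in the dictionary:
  3 -> 'data'
  1 -> 'world'
  2 -> 'slow'
  1 -> 'world'

Decoded: "data world slow world"


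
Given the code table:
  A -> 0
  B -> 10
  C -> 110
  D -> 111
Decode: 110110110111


Decoding:
110 -> C
110 -> C
110 -> C
111 -> D


Result: CCCD


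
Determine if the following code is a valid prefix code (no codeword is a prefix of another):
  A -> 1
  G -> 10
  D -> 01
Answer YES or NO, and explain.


Checking each pair (does one codeword prefix another?):
  A='1' vs G='10': prefix -- VIOLATION

NO -- this is NOT a valid prefix code. A (1) is a prefix of G (10).


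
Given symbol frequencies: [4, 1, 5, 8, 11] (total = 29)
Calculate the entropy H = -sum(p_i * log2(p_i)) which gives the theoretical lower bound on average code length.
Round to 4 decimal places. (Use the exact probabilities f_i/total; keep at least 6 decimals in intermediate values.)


Per-symbol terms -p_i * log2(p_i) with p_i = f_i/29:
  p = 4/29 = 0.137931: log2(p) = -2.857981, -p*log2(p) = 0.394204
  p = 1/29 = 0.034483: log2(p) = -4.857981, -p*log2(p) = 0.167517
  p = 5/29 = 0.172414: log2(p) = -2.536053, -p*log2(p) = 0.437251
  p = 8/29 = 0.275862: log2(p) = -1.857981, -p*log2(p) = 0.512546
  p = 11/29 = 0.379310: log2(p) = -1.398549, -p*log2(p) = 0.530484
H = 0.394204 + 0.167517 + 0.437251 + 0.512546 + 0.530484 = 2.042002

H = 2.042 bits/symbol


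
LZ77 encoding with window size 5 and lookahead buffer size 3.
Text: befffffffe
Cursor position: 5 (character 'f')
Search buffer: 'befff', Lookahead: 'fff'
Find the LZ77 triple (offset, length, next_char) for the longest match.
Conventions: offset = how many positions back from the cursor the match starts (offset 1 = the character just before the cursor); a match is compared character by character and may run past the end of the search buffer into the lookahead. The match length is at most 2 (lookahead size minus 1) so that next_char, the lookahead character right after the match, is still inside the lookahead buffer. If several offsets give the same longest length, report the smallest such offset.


Try each offset into the search buffer:
  offset=1 (pos 4, char 'f'): match length 2
  offset=2 (pos 3, char 'f'): match length 2
  offset=3 (pos 2, char 'f'): match length 2
  offset=4 (pos 1, char 'e'): match length 0
  offset=5 (pos 0, char 'b'): match length 0
Longest match has length 2, found at offsets 1, 2, 3; take the smallest, offset 1.
next_char = character at position 5 + 2 = 7 -> 'f'

Best match: offset=1, length=2 (matching 'ff' starting at position 4)
LZ77 triple: (1, 2, 'f')


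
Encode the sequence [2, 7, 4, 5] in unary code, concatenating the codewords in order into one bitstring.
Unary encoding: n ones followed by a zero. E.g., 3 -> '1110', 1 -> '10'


Encode each number as n ones followed by a terminating 0:
  2 -> 110 (3 bits)
  7 -> 11111110 (8 bits)
  4 -> 11110 (5 bits)
  5 -> 111110 (6 bits)
Total length = 3 + 8 + 5 + 6 = 22 bits.

Unary([2, 7, 4, 5]) = 1101111111011110111110 (22 bits)


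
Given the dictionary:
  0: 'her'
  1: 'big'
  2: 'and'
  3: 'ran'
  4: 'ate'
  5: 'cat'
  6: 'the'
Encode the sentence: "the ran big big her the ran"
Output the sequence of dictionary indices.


Look up each word in the dictionary:
  'the' -> 6
  'ran' -> 3
  'big' -> 1
  'big' -> 1
  'her' -> 0
  'the' -> 6
  'ran' -> 3

Encoded: [6, 3, 1, 1, 0, 6, 3]


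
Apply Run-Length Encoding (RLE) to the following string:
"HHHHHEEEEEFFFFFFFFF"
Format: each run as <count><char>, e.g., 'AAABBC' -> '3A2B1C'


Scanning runs left to right:
  i=0: run of 'H' x 5 -> '5H'
  i=5: run of 'E' x 5 -> '5E'
  i=10: run of 'F' x 9 -> '9F'

RLE = 5H5E9F


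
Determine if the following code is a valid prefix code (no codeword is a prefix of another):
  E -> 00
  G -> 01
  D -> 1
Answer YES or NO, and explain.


Checking each pair (does one codeword prefix another?):
  E='00' vs G='01': no prefix
  E='00' vs D='1': no prefix
  G='01' vs E='00': no prefix
  G='01' vs D='1': no prefix
  D='1' vs E='00': no prefix
  D='1' vs G='01': no prefix
No violation found over all pairs.

YES -- this is a valid prefix code. No codeword is a prefix of any other codeword.


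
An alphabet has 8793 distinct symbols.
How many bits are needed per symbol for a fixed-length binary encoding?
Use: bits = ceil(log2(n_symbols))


log2(8793) = 13.1021
Bracket: 2^13 = 8192 < 8793 <= 2^14 = 16384
So ceil(log2(8793)) = 14

bits = ceil(log2(8793)) = ceil(13.1021) = 14 bits


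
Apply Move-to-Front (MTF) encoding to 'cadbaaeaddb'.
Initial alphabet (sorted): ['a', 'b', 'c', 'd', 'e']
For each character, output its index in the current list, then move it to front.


MTF encoding:
'c': index 2 in ['a', 'b', 'c', 'd', 'e'] -> ['c', 'a', 'b', 'd', 'e']
'a': index 1 in ['c', 'a', 'b', 'd', 'e'] -> ['a', 'c', 'b', 'd', 'e']
'd': index 3 in ['a', 'c', 'b', 'd', 'e'] -> ['d', 'a', 'c', 'b', 'e']
'b': index 3 in ['d', 'a', 'c', 'b', 'e'] -> ['b', 'd', 'a', 'c', 'e']
'a': index 2 in ['b', 'd', 'a', 'c', 'e'] -> ['a', 'b', 'd', 'c', 'e']
'a': index 0 in ['a', 'b', 'd', 'c', 'e'] -> ['a', 'b', 'd', 'c', 'e']
'e': index 4 in ['a', 'b', 'd', 'c', 'e'] -> ['e', 'a', 'b', 'd', 'c']
'a': index 1 in ['e', 'a', 'b', 'd', 'c'] -> ['a', 'e', 'b', 'd', 'c']
'd': index 3 in ['a', 'e', 'b', 'd', 'c'] -> ['d', 'a', 'e', 'b', 'c']
'd': index 0 in ['d', 'a', 'e', 'b', 'c'] -> ['d', 'a', 'e', 'b', 'c']
'b': index 3 in ['d', 'a', 'e', 'b', 'c'] -> ['b', 'd', 'a', 'e', 'c']


Output: [2, 1, 3, 3, 2, 0, 4, 1, 3, 0, 3]


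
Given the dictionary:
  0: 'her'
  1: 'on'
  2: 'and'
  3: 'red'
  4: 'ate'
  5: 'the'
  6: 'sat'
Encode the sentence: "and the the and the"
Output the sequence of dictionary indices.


Look up each word in the dictionary:
  'and' -> 2
  'the' -> 5
  'the' -> 5
  'and' -> 2
  'the' -> 5

Encoded: [2, 5, 5, 2, 5]


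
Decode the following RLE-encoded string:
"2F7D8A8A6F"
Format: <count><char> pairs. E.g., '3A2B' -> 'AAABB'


Expanding each <count><char> pair:
  2F -> 'FF'
  7D -> 'DDDDDDD'
  8A -> 'AAAAAAAA'
  8A -> 'AAAAAAAA'
  6F -> 'FFFFFF'

Decoded = FFDDDDDDDAAAAAAAAAAAAAAAAFFFFFF


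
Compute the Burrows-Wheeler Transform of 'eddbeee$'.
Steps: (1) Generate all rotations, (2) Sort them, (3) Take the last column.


Rotations (sorted):
  0: $eddbeee -> last char: e
  1: beee$edd -> last char: d
  2: dbeee$ed -> last char: d
  3: ddbeee$e -> last char: e
  4: e$eddbee -> last char: e
  5: eddbeee$ -> last char: $
  6: ee$eddbe -> last char: e
  7: eee$eddb -> last char: b


BWT = eddee$eb


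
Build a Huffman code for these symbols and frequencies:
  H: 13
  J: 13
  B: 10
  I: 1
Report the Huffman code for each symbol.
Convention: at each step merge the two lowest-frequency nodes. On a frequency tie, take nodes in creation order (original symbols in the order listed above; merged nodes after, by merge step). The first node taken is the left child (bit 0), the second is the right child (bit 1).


Huffman tree construction:
Step 1: Merge I(1) + B(10) = 11
Step 2: Merge (I+B)(11) + H(13) = 24
Step 3: Merge J(13) + ((I+B)+H)(24) = 37
Read each symbol's code off the tree from the root (left child = 0, right child = 1).

Codes:
  H: 11 (length 2)
  J: 0 (length 1)
  B: 101 (length 3)
  I: 100 (length 3)
Average code length: 72/37 = 1.9459 bits/symbol


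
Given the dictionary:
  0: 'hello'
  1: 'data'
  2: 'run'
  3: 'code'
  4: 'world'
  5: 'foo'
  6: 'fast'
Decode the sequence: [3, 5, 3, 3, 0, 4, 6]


Look up each index in the dictionary:
  3 -> 'code'
  5 -> 'foo'
  3 -> 'code'
  3 -> 'code'
  0 -> 'hello'
  4 -> 'world'
  6 -> 'fast'

Decoded: "code foo code code hello world fast"


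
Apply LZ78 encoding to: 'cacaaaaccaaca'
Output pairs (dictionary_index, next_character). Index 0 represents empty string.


LZ78 encoding steps:
Dictionary: {0: ''}
Step 1: w='' (idx 0), next='c' -> output (0, 'c'), add 'c' as idx 1
Step 2: w='' (idx 0), next='a' -> output (0, 'a'), add 'a' as idx 2
Step 3: w='c' (idx 1), next='a' -> output (1, 'a'), add 'ca' as idx 3
Step 4: w='a' (idx 2), next='a' -> output (2, 'a'), add 'aa' as idx 4
Step 5: w='a' (idx 2), next='c' -> output (2, 'c'), add 'ac' as idx 5
Step 6: w='ca' (idx 3), next='a' -> output (3, 'a'), add 'caa' as idx 6
Step 7: w='ca' (idx 3), end of input -> output (3, '')


Encoded: [(0, 'c'), (0, 'a'), (1, 'a'), (2, 'a'), (2, 'c'), (3, 'a'), (3, '')]


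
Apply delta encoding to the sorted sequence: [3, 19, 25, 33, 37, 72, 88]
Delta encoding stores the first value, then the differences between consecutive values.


First value: 3
Deltas:
  19 - 3 = 16
  25 - 19 = 6
  33 - 25 = 8
  37 - 33 = 4
  72 - 37 = 35
  88 - 72 = 16


Delta encoded: [3, 16, 6, 8, 4, 35, 16]


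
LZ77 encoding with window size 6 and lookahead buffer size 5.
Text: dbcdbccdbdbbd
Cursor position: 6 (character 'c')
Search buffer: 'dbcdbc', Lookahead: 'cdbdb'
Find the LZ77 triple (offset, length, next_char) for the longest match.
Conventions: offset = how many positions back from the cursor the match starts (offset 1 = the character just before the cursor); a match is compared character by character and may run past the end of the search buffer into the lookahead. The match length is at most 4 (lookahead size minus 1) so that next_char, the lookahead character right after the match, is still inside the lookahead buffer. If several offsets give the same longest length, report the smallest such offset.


Try each offset into the search buffer:
  offset=1 (pos 5, char 'c'): match length 1
  offset=2 (pos 4, char 'b'): match length 0
  offset=3 (pos 3, char 'd'): match length 0
  offset=4 (pos 2, char 'c'): match length 3
  offset=5 (pos 1, char 'b'): match length 0
  offset=6 (pos 0, char 'd'): match length 0
Longest match has length 3 at offset 4.
next_char = character at position 6 + 3 = 9 -> 'd'

Best match: offset=4, length=3 (matching 'cdb' starting at position 2)
LZ77 triple: (4, 3, 'd')


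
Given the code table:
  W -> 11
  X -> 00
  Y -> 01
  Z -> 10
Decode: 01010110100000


Decoding:
01 -> Y
01 -> Y
01 -> Y
10 -> Z
10 -> Z
00 -> X
00 -> X


Result: YYYZZXX


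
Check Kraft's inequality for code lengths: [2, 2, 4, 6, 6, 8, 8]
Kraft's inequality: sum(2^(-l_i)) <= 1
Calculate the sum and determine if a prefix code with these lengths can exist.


Sum = 2^(-2) + 2^(-2) + 2^(-4) + 2^(-6) + 2^(-6) + 2^(-8) + 2^(-8)
    = 0.25 + 0.25 + 0.0625 + 0.015625 + 0.015625 + 0.00390625 + 0.00390625
    = 154/256 = 0.6015625
Since 0.6015625 <= 1, Kraft's inequality IS satisfied.
A prefix code with these lengths CAN exist.

Kraft sum = 0.6015625. Satisfied.


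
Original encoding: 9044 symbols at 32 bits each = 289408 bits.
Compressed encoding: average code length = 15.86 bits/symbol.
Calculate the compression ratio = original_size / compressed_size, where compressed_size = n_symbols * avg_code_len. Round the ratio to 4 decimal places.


original_size = n_symbols * orig_bits = 9044 * 32 = 289408 bits
compressed_size = n_symbols * avg_code_len = 9044 * 15.86 = 143437.84 bits
ratio = original_size / compressed_size = 289408 / 143437.84 = 2.0177

Compression ratio = 2.0177


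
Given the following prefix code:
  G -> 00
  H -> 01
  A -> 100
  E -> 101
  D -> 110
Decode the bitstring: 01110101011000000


Decoding step by step:
Bits 01 -> H
Bits 110 -> D
Bits 101 -> E
Bits 01 -> H
Bits 100 -> A
Bits 00 -> G
Bits 00 -> G


Decoded message: HDEHAGG


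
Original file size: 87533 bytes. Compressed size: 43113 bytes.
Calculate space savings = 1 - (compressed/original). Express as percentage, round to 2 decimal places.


ratio = compressed/original = 43113/87533 = 0.492534
savings = 1 - ratio = 1 - 0.492534 = 0.507466
as a percentage: 0.507466 * 100 = 50.75%

Space savings = 1 - 43113/87533 = 50.75%


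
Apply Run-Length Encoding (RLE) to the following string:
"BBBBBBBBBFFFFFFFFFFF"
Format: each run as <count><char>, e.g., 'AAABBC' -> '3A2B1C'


Scanning runs left to right:
  i=0: run of 'B' x 9 -> '9B'
  i=9: run of 'F' x 11 -> '11F'

RLE = 9B11F


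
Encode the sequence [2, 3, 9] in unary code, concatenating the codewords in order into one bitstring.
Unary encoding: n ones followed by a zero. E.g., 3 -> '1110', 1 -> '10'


Encode each number as n ones followed by a terminating 0:
  2 -> 110 (3 bits)
  3 -> 1110 (4 bits)
  9 -> 1111111110 (10 bits)
Total length = 3 + 4 + 10 = 17 bits.

Unary([2, 3, 9]) = 11011101111111110 (17 bits)


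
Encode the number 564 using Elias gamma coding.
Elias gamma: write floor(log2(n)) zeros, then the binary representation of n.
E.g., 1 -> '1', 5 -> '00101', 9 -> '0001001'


num_bits = floor(log2(564)) + 1 = 10
leading_zeros = num_bits - 1 = 9
binary(564) = 1000110100

Elias gamma(564) = '000000000' + '1000110100' = 0000000001000110100 (19 bits)


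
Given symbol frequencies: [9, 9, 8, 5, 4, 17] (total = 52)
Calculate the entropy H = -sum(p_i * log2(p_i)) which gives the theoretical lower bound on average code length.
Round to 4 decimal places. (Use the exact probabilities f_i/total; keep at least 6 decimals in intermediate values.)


Per-symbol terms -p_i * log2(p_i) with p_i = f_i/52:
  p = 9/52 = 0.173077: log2(p) = -2.530515, -p*log2(p) = 0.437974
  p = 9/52 = 0.173077: log2(p) = -2.530515, -p*log2(p) = 0.437974
  p = 8/52 = 0.153846: log2(p) = -2.700440, -p*log2(p) = 0.415452
  p = 5/52 = 0.096154: log2(p) = -3.378512, -p*log2(p) = 0.324857
  p = 4/52 = 0.076923: log2(p) = -3.700440, -p*log2(p) = 0.284649
  p = 17/52 = 0.326923: log2(p) = -1.612977, -p*log2(p) = 0.527319
H = 0.437974 + 0.437974 + 0.415452 + 0.324857 + 0.284649 + 0.527319 = 2.428225

H = 2.4282 bits/symbol


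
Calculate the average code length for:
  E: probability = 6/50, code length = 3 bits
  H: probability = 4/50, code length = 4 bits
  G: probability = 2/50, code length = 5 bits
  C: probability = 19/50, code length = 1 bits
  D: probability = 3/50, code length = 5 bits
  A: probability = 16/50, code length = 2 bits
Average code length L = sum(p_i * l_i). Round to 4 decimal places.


Weighted contributions p_i * l_i:
  E: (6/50) * 3 = 18/50
  H: (4/50) * 4 = 16/50
  G: (2/50) * 5 = 10/50
  C: (19/50) * 1 = 19/50
  D: (3/50) * 5 = 15/50
  A: (16/50) * 2 = 32/50
Sum = (18 + 16 + 10 + 19 + 15 + 32)/50 = 110/50

L = 110/50 = 2.2000 bits/symbol


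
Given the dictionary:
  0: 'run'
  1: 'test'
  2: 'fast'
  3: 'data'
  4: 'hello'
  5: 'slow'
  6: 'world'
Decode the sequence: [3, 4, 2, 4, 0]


Look up each index in the dictionary:
  3 -> 'data'
  4 -> 'hello'
  2 -> 'fast'
  4 -> 'hello'
  0 -> 'run'

Decoded: "data hello fast hello run"


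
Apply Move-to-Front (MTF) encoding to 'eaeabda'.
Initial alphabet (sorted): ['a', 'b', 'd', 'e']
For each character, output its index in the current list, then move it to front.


MTF encoding:
'e': index 3 in ['a', 'b', 'd', 'e'] -> ['e', 'a', 'b', 'd']
'a': index 1 in ['e', 'a', 'b', 'd'] -> ['a', 'e', 'b', 'd']
'e': index 1 in ['a', 'e', 'b', 'd'] -> ['e', 'a', 'b', 'd']
'a': index 1 in ['e', 'a', 'b', 'd'] -> ['a', 'e', 'b', 'd']
'b': index 2 in ['a', 'e', 'b', 'd'] -> ['b', 'a', 'e', 'd']
'd': index 3 in ['b', 'a', 'e', 'd'] -> ['d', 'b', 'a', 'e']
'a': index 2 in ['d', 'b', 'a', 'e'] -> ['a', 'd', 'b', 'e']


Output: [3, 1, 1, 1, 2, 3, 2]


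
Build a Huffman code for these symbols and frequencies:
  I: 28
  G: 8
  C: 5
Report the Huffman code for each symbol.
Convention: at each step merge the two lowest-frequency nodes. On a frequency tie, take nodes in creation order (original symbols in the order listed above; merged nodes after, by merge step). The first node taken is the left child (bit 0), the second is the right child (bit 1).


Huffman tree construction:
Step 1: Merge C(5) + G(8) = 13
Step 2: Merge (C+G)(13) + I(28) = 41
Read each symbol's code off the tree from the root (left child = 0, right child = 1).

Codes:
  I: 1 (length 1)
  G: 01 (length 2)
  C: 00 (length 2)
Average code length: 54/41 = 1.3171 bits/symbol


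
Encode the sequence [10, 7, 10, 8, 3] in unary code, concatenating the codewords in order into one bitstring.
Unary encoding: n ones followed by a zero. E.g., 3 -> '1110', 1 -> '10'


Encode each number as n ones followed by a terminating 0:
  10 -> 11111111110 (11 bits)
  7 -> 11111110 (8 bits)
  10 -> 11111111110 (11 bits)
  8 -> 111111110 (9 bits)
  3 -> 1110 (4 bits)
Total length = 11 + 8 + 11 + 9 + 4 = 43 bits.

Unary([10, 7, 10, 8, 3]) = 1111111111011111110111111111101111111101110 (43 bits)


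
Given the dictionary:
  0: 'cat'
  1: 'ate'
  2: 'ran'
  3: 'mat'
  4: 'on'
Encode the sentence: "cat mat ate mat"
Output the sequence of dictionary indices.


Look up each word in the dictionary:
  'cat' -> 0
  'mat' -> 3
  'ate' -> 1
  'mat' -> 3

Encoded: [0, 3, 1, 3]


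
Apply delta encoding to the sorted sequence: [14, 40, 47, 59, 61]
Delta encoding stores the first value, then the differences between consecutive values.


First value: 14
Deltas:
  40 - 14 = 26
  47 - 40 = 7
  59 - 47 = 12
  61 - 59 = 2


Delta encoded: [14, 26, 7, 12, 2]


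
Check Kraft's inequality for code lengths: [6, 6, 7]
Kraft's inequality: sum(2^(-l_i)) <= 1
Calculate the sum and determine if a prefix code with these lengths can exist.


Sum = 2^(-6) + 2^(-6) + 2^(-7)
    = 0.015625 + 0.015625 + 0.0078125
    = 5/128 = 0.0390625
Since 0.0390625 <= 1, Kraft's inequality IS satisfied.
A prefix code with these lengths CAN exist.

Kraft sum = 0.0390625. Satisfied.


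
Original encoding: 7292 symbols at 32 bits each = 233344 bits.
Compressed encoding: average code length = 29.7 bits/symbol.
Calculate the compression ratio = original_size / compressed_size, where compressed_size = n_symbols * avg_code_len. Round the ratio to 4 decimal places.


original_size = n_symbols * orig_bits = 7292 * 32 = 233344 bits
compressed_size = n_symbols * avg_code_len = 7292 * 29.7 = 216572.4 bits
ratio = original_size / compressed_size = 233344 / 216572.4 = 1.0774

Compression ratio = 1.0774


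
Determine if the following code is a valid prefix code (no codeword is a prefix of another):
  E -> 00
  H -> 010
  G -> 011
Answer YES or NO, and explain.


Checking each pair (does one codeword prefix another?):
  E='00' vs H='010': no prefix
  E='00' vs G='011': no prefix
  H='010' vs E='00': no prefix
  H='010' vs G='011': no prefix
  G='011' vs E='00': no prefix
  G='011' vs H='010': no prefix
No violation found over all pairs.

YES -- this is a valid prefix code. No codeword is a prefix of any other codeword.


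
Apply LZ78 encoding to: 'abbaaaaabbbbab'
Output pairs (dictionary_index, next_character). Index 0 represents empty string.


LZ78 encoding steps:
Dictionary: {0: ''}
Step 1: w='' (idx 0), next='a' -> output (0, 'a'), add 'a' as idx 1
Step 2: w='' (idx 0), next='b' -> output (0, 'b'), add 'b' as idx 2
Step 3: w='b' (idx 2), next='a' -> output (2, 'a'), add 'ba' as idx 3
Step 4: w='a' (idx 1), next='a' -> output (1, 'a'), add 'aa' as idx 4
Step 5: w='aa' (idx 4), next='b' -> output (4, 'b'), add 'aab' as idx 5
Step 6: w='b' (idx 2), next='b' -> output (2, 'b'), add 'bb' as idx 6
Step 7: w='ba' (idx 3), next='b' -> output (3, 'b'), add 'bab' as idx 7


Encoded: [(0, 'a'), (0, 'b'), (2, 'a'), (1, 'a'), (4, 'b'), (2, 'b'), (3, 'b')]


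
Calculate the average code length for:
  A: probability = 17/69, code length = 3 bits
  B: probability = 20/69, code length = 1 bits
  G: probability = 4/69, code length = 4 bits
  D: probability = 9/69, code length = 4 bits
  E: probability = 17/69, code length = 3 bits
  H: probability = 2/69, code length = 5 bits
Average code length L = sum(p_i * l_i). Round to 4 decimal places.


Weighted contributions p_i * l_i:
  A: (17/69) * 3 = 51/69
  B: (20/69) * 1 = 20/69
  G: (4/69) * 4 = 16/69
  D: (9/69) * 4 = 36/69
  E: (17/69) * 3 = 51/69
  H: (2/69) * 5 = 10/69
Sum = (51 + 20 + 16 + 36 + 51 + 10)/69 = 184/69

L = 184/69 = 2.6667 bits/symbol


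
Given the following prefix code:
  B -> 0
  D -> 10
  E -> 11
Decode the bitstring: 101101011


Decoding step by step:
Bits 10 -> D
Bits 11 -> E
Bits 0 -> B
Bits 10 -> D
Bits 11 -> E


Decoded message: DEBDE


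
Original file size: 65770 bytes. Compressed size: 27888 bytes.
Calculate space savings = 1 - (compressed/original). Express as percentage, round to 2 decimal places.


ratio = compressed/original = 27888/65770 = 0.424023
savings = 1 - ratio = 1 - 0.424023 = 0.575977
as a percentage: 0.575977 * 100 = 57.6%

Space savings = 1 - 27888/65770 = 57.6%


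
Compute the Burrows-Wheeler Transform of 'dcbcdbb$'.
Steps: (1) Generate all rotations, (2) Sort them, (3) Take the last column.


Rotations (sorted):
  0: $dcbcdbb -> last char: b
  1: b$dcbcdb -> last char: b
  2: bb$dcbcd -> last char: d
  3: bcdbb$dc -> last char: c
  4: cbcdbb$d -> last char: d
  5: cdbb$dcb -> last char: b
  6: dbb$dcbc -> last char: c
  7: dcbcdbb$ -> last char: $


BWT = bbdcdbc$


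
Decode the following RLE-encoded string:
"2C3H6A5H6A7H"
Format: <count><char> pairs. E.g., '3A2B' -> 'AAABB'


Expanding each <count><char> pair:
  2C -> 'CC'
  3H -> 'HHH'
  6A -> 'AAAAAA'
  5H -> 'HHHHH'
  6A -> 'AAAAAA'
  7H -> 'HHHHHHH'

Decoded = CCHHHAAAAAAHHHHHAAAAAAHHHHHHH


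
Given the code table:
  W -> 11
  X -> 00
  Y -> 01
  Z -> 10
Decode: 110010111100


Decoding:
11 -> W
00 -> X
10 -> Z
11 -> W
11 -> W
00 -> X


Result: WXZWWX


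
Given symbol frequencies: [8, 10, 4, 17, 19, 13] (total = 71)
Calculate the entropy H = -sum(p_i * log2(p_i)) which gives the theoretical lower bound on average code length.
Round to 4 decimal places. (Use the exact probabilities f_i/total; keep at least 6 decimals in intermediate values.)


Per-symbol terms -p_i * log2(p_i) with p_i = f_i/71:
  p = 8/71 = 0.112676: log2(p) = -3.149747, -p*log2(p) = 0.354901
  p = 10/71 = 0.140845: log2(p) = -2.827819, -p*log2(p) = 0.398284
  p = 4/71 = 0.056338: log2(p) = -4.149747, -p*log2(p) = 0.233789
  p = 17/71 = 0.239437: log2(p) = -2.062284, -p*log2(p) = 0.493786
  p = 19/71 = 0.267606: log2(p) = -1.901820, -p*log2(p) = 0.508938
  p = 13/71 = 0.183099: log2(p) = -2.449307, -p*log2(p) = 0.448465
H = 0.354901 + 0.398284 + 0.233789 + 0.493786 + 0.508938 + 0.448465 = 2.438163

H = 2.4382 bits/symbol


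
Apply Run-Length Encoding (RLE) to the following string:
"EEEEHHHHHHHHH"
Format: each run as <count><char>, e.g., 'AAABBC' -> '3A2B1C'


Scanning runs left to right:
  i=0: run of 'E' x 4 -> '4E'
  i=4: run of 'H' x 9 -> '9H'

RLE = 4E9H


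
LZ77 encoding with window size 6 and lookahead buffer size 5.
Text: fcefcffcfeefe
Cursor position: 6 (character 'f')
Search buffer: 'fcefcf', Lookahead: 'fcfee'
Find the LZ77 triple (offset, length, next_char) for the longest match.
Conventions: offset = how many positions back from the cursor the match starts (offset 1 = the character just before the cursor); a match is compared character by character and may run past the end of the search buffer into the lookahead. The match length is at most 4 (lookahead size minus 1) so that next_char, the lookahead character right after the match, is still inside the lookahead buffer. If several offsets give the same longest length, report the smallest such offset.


Try each offset into the search buffer:
  offset=1 (pos 5, char 'f'): match length 1
  offset=2 (pos 4, char 'c'): match length 0
  offset=3 (pos 3, char 'f'): match length 3
  offset=4 (pos 2, char 'e'): match length 0
  offset=5 (pos 1, char 'c'): match length 0
  offset=6 (pos 0, char 'f'): match length 2
Longest match has length 3 at offset 3.
next_char = character at position 6 + 3 = 9 -> 'e'

Best match: offset=3, length=3 (matching 'fcf' starting at position 3)
LZ77 triple: (3, 3, 'e')


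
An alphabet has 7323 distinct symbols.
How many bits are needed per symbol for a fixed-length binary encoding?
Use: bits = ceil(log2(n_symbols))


log2(7323) = 12.8382
Bracket: 2^12 = 4096 < 7323 <= 2^13 = 8192
So ceil(log2(7323)) = 13

bits = ceil(log2(7323)) = ceil(12.8382) = 13 bits


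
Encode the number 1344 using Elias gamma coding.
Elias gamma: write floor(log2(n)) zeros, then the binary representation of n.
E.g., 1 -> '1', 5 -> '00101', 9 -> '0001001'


num_bits = floor(log2(1344)) + 1 = 11
leading_zeros = num_bits - 1 = 10
binary(1344) = 10101000000

Elias gamma(1344) = '0000000000' + '10101000000' = 000000000010101000000 (21 bits)


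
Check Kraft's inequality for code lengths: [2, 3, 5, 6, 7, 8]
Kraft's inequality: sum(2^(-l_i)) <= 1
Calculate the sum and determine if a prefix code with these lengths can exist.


Sum = 2^(-2) + 2^(-3) + 2^(-5) + 2^(-6) + 2^(-7) + 2^(-8)
    = 0.25 + 0.125 + 0.03125 + 0.015625 + 0.0078125 + 0.00390625
    = 111/256 = 0.43359375
Since 0.43359375 <= 1, Kraft's inequality IS satisfied.
A prefix code with these lengths CAN exist.

Kraft sum = 0.43359375. Satisfied.


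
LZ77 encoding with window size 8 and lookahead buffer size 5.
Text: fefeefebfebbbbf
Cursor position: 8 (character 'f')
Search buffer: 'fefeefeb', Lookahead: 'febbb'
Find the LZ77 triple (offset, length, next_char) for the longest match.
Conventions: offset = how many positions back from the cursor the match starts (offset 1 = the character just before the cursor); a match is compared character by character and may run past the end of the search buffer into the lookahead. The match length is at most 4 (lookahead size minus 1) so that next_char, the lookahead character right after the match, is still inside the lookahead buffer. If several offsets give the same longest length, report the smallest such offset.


Try each offset into the search buffer:
  offset=1 (pos 7, char 'b'): match length 0
  offset=2 (pos 6, char 'e'): match length 0
  offset=3 (pos 5, char 'f'): match length 3
  offset=4 (pos 4, char 'e'): match length 0
  offset=5 (pos 3, char 'e'): match length 0
  offset=6 (pos 2, char 'f'): match length 2
  offset=7 (pos 1, char 'e'): match length 0
  offset=8 (pos 0, char 'f'): match length 2
Longest match has length 3 at offset 3.
next_char = character at position 8 + 3 = 11 -> 'b'

Best match: offset=3, length=3 (matching 'feb' starting at position 5)
LZ77 triple: (3, 3, 'b')


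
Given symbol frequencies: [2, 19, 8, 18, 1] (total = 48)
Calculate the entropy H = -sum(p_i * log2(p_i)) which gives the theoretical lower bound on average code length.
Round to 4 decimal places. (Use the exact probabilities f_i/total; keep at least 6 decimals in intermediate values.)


Per-symbol terms -p_i * log2(p_i) with p_i = f_i/48:
  p = 2/48 = 0.041667: log2(p) = -4.584963, -p*log2(p) = 0.191040
  p = 19/48 = 0.395833: log2(p) = -1.337035, -p*log2(p) = 0.529243
  p = 8/48 = 0.166667: log2(p) = -2.584963, -p*log2(p) = 0.430827
  p = 18/48 = 0.375000: log2(p) = -1.415037, -p*log2(p) = 0.530639
  p = 1/48 = 0.020833: log2(p) = -5.584963, -p*log2(p) = 0.116353
H = 0.191040 + 0.529243 + 0.430827 + 0.530639 + 0.116353 = 1.798102

H = 1.7981 bits/symbol
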